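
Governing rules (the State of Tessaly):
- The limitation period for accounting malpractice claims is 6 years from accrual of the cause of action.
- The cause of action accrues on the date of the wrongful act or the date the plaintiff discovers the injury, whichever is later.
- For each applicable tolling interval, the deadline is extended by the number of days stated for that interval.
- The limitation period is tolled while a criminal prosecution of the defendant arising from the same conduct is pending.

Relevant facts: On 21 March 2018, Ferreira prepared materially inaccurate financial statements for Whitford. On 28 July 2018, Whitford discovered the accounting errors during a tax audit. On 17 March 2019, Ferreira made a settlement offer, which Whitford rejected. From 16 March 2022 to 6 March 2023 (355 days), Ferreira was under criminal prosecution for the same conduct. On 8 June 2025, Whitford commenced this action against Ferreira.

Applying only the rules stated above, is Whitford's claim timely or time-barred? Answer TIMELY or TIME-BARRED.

The claim accrued on 28 July 2018 — the later of the 21 March 2018 act and the 28 July 2018 discovery.
The untolled deadline — 6 years after 28 July 2018 — is 28 July 2024.
The period was tolled for 355 days by the pending criminal prosecution (16 March 2022 to 6 March 2023), pushing the deadline to 18 July 2025.
The other events in the timeline have no effect on the limitation period under the stated rules.
Whitford filed on 8 June 2025, before the 18 July 2025 deadline, so the action is timely.

TIMELY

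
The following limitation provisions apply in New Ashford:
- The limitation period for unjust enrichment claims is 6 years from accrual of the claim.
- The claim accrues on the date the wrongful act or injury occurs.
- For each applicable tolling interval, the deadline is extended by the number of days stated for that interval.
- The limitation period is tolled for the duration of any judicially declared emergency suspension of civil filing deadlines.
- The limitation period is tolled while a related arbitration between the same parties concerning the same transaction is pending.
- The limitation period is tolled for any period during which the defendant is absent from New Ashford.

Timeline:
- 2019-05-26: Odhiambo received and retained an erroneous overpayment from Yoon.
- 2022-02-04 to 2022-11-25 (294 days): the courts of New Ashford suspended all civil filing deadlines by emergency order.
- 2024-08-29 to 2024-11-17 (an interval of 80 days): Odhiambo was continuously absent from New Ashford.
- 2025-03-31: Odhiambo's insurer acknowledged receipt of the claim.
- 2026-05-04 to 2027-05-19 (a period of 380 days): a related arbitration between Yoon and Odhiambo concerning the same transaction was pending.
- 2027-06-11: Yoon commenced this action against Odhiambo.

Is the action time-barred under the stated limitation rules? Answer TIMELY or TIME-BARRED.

The limitation period began to run on 2019-05-26.
6 years from 2019-05-26 is 2025-05-26.
The period was tolled for 294 days by the emergency suspension of filing deadlines (2022-02-04 to 2022-11-25), pushing the deadline to 2026-03-16.
The defendant's absence from the jurisdiction from 2024-08-29 to 2024-11-17 tolled the period for 80 days, extending the deadline to 2026-06-04.
Because the pending related arbitration ran from 2026-05-04 to 2027-05-19, the deadline is extended by 380 days to 2027-06-19.
The other events in the timeline have no effect on the limitation period under the stated rules.
Filing on 2027-06-11 beat the 2027-06-19 deadline — the action is timely.

TIMELY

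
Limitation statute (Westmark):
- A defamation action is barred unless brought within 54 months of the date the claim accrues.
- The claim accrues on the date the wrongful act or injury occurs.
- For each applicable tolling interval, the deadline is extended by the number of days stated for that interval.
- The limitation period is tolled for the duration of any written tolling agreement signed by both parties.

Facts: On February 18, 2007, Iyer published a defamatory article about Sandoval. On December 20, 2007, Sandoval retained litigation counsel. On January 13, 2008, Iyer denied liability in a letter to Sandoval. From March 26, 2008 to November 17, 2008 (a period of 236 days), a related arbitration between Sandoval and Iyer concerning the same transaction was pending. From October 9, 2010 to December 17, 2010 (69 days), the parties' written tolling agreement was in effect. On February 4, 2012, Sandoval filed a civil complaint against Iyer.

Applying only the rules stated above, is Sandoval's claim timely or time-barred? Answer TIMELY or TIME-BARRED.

TIME-BARRED

The claim accrued on February 18, 2007, when the wrongful act occurred.
54 months from February 18, 2007 is August 18, 2011.
The period was tolled for 69 days by the written tolling agreement (October 9, 2010 to December 17, 2010), pushing the deadline to October 26, 2011.
Although a pending arbitration ran from March 26, 2008 to November 17, 2008, the stated rules do not make that a tolling event, so it is disregarded.
None of the other events listed affects the running of the period under the stated rules.
The February 4, 2012 filing falls after the October 26, 2011 deadline; the claim is time-barred.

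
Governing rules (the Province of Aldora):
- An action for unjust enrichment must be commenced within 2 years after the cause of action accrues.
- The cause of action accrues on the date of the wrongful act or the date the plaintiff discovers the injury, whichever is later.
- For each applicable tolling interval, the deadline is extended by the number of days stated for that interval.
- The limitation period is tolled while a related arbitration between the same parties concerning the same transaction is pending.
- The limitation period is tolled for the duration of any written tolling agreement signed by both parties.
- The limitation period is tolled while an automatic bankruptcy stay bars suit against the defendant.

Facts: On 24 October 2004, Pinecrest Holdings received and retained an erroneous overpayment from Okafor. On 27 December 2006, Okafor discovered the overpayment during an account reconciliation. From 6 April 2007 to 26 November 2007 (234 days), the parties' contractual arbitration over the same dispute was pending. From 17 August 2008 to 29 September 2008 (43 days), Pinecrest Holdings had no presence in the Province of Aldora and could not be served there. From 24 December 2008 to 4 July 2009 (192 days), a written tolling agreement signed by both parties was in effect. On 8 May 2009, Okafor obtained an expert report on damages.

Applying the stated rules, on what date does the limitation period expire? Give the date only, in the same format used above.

The claim accrued on 27 December 2006 — the later of the 24 October 2004 act and the 27 December 2006 discovery.
2 years from 27 December 2006 is 27 December 2008.
Because the pending related arbitration ran from 6 April 2007 to 26 November 2007, the deadline is extended by 234 days to 18 August 2009.
The period was tolled for 192 days by the written tolling agreement (24 December 2008 to 4 July 2009), pushing the deadline to 26 February 2010.
The defendant's absence from the jurisdiction from 17 August 2008 to 29 September 2008 does not toll the period, because no stated rule makes the defendant's absence a tolling event.
Nothing else in the chronology tolls or restarts the period.

26 February 2010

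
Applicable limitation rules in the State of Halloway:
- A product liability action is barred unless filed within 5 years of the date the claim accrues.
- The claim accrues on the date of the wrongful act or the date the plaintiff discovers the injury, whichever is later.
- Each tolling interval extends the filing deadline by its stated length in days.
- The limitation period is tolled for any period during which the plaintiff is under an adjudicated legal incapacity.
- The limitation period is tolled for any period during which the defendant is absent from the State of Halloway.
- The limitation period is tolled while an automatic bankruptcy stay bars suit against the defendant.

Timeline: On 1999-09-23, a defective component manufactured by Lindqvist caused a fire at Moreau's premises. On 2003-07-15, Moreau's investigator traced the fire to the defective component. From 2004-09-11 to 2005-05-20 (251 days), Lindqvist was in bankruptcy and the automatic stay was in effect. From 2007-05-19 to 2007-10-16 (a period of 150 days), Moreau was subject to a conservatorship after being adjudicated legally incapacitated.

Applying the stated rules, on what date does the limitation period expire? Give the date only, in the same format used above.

The claim accrued on 2003-07-15 — the later of the 1999-09-23 act and the 2003-07-15 discovery.
Adding the 5 years base period to 2003-07-15 gives a deadline of 2008-07-15, before any tolling.
The period was tolled for 251 days by the automatic bankruptcy stay (2004-09-11 to 2005-05-20), pushing the deadline to 2009-03-23.
The plaintiff's legal incapacity from 2007-05-19 to 2007-10-16 tolled the period for 150 days, extending the deadline to 2009-08-20.

2009-08-20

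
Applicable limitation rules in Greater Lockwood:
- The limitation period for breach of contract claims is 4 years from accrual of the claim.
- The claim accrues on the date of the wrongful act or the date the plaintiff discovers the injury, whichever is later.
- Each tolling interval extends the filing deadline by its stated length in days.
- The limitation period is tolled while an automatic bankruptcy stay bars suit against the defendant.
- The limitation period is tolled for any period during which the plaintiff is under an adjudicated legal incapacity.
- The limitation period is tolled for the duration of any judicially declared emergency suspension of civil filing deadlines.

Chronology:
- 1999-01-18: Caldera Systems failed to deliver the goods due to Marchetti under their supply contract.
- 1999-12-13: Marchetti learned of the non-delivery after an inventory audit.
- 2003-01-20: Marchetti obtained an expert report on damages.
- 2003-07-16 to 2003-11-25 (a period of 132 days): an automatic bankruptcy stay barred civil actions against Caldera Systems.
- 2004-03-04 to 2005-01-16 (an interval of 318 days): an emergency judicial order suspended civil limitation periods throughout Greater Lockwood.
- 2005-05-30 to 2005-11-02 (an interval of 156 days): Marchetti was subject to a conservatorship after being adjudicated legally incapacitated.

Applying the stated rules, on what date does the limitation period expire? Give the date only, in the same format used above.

2005-03-07

Because discovery on 1999-12-13 post-dates the 1999-01-18 act, accrual under the later-of rule falls on 1999-12-13.
4 years from 1999-12-13 is 2003-12-13.
The automatic bankruptcy stay from 2003-07-16 to 2003-11-25 tolled the period for 132 days, extending the deadline to 2004-04-23.
The period was tolled for 318 days by the emergency suspension of filing deadlines (2004-03-04 to 2005-01-16), pushing the deadline to 2005-03-07.
The plaintiff's legal incapacity starting 2005-05-30 came too late — the period had run on 2005-03-07 — and so does not extend the deadline.
None of the other events listed affects the running of the period under the stated rules.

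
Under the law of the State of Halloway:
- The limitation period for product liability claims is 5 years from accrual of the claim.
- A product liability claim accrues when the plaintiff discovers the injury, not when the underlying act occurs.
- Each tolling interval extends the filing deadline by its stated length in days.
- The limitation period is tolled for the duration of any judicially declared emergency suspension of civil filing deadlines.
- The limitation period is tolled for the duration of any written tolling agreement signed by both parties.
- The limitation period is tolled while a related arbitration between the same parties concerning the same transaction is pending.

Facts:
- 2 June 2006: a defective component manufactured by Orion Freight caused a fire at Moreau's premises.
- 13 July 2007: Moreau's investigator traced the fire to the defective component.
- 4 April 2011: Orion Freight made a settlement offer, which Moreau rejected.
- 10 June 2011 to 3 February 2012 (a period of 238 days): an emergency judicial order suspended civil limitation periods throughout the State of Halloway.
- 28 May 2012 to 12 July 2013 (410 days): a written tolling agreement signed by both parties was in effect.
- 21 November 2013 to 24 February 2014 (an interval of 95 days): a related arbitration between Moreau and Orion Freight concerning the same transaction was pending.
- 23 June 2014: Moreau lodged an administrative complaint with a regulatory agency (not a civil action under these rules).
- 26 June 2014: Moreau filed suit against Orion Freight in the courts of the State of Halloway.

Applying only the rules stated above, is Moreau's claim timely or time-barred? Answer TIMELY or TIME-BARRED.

Under the discovery rule, the claim accrued on 13 July 2007, when Moreau discovered the injury — not on the 2 June 2006 date of the underlying act.
Adding the 5 years base period to 13 July 2007 gives a deadline of 13 July 2012, before any tolling.
The emergency suspension of filing deadlines from 10 June 2011 to 3 February 2012 tolled the period for 238 days, extending the deadline to 8 March 2013.
The period was tolled for 410 days by the written tolling agreement (28 May 2012 to 12 July 2013), pushing the deadline to 22 April 2014.
The pending related arbitration from 21 November 2013 to 24 February 2014 tolled the period for 95 days, extending the deadline to 26 July 2014.
Nothing else in the chronology tolls or restarts the period.
Filing on 26 June 2014 beat the 26 July 2014 deadline — the action is timely.

TIMELY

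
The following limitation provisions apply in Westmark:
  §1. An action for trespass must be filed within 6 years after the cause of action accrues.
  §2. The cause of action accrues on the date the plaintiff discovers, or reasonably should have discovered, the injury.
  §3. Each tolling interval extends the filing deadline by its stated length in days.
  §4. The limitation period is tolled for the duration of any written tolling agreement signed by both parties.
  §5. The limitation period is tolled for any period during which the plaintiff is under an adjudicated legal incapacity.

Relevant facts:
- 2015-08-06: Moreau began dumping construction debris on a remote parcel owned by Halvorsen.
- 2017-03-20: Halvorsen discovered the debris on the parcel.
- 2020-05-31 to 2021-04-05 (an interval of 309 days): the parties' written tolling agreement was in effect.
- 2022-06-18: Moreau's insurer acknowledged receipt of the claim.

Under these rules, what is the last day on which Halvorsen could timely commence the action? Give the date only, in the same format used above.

Accrual is tied to discovery, so the period began on 2017-03-20 rather than on 2015-08-06 when the act occurred.
Adding the 6 years base period to 2017-03-20 gives a deadline of 2023-03-20, before any tolling.
The period was tolled for 309 days by the written tolling agreement (2020-05-31 to 2021-04-05), pushing the deadline to 2024-01-23.
Nothing else in the chronology tolls or restarts the period.

2024-01-23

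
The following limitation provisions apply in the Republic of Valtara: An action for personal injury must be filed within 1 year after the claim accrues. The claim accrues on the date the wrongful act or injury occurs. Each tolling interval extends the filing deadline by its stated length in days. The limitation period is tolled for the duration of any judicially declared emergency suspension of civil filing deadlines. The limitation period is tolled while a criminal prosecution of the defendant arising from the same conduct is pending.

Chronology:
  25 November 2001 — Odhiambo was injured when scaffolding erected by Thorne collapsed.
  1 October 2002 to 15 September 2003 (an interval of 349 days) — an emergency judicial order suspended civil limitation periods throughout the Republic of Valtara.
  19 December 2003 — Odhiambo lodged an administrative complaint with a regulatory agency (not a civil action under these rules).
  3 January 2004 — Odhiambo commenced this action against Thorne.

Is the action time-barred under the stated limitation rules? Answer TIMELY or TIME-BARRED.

The limitation period began to run on 25 November 2001.
The untolled deadline — 1 year after 25 November 2001 — is 25 November 2002.
The emergency suspension of filing deadlines from 1 October 2002 to 15 September 2003 tolled the period for 349 days, extending the deadline to 9 November 2003.
Nothing else in the chronology tolls or restarts the period.
The 3 January 2004 filing falls after the 9 November 2003 deadline; the claim is time-barred.

TIME-BARRED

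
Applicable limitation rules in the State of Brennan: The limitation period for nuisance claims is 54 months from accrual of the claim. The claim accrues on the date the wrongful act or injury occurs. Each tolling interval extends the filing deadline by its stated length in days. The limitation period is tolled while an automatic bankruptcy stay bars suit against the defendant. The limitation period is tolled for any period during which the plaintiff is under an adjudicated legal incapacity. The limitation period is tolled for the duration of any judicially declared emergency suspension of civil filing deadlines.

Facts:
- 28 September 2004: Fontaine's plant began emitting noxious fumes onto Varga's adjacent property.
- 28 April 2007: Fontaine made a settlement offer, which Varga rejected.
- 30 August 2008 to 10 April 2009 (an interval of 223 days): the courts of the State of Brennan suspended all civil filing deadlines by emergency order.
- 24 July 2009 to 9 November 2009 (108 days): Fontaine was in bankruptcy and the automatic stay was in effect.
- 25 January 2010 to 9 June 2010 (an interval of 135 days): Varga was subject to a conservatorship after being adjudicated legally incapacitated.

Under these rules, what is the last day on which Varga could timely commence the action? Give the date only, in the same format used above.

7 July 2010

The limitation period began to run on 28 September 2004.
54 months from 28 September 2004 is 28 March 2009.
Because the emergency suspension of filing deadlines ran from 30 August 2008 to 10 April 2009, the deadline is extended by 223 days to 6 November 2009.
The period was tolled for 108 days by the automatic bankruptcy stay (24 July 2009 to 9 November 2009), pushing the deadline to 22 February 2010.
Because the plaintiff's legal incapacity ran from 25 January 2010 to 9 June 2010, the deadline is extended by 135 days to 7 July 2010.
The other events in the timeline have no effect on the limitation period under the stated rules.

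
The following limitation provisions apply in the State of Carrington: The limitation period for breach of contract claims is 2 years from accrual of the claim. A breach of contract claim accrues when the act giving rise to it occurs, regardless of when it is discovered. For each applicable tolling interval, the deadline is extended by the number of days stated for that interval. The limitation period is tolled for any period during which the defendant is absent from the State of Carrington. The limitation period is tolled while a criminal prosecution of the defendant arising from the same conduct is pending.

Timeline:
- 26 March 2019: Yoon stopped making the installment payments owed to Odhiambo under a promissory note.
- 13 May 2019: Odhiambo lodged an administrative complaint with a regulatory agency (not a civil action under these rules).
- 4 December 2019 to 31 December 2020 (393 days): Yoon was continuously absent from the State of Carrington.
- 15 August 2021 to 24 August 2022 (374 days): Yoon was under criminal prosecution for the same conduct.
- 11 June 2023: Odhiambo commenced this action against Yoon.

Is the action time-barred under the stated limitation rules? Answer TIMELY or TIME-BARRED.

The claim accrued on 26 March 2019, when the wrongful act occurred.
The untolled deadline — 2 years after 26 March 2019 — is 26 March 2021.
The defendant's absence from the jurisdiction from 4 December 2019 to 31 December 2020 tolled the period for 393 days, extending the deadline to 23 April 2022.
The period was tolled for 374 days by the pending criminal prosecution (15 August 2021 to 24 August 2022), pushing the deadline to 2 May 2023.
Nothing else in the chronology tolls or restarts the period.
Odhiambo filed on 11 June 2023, after the 2 May 2023 deadline, so the action is time-barred.

TIME-BARRED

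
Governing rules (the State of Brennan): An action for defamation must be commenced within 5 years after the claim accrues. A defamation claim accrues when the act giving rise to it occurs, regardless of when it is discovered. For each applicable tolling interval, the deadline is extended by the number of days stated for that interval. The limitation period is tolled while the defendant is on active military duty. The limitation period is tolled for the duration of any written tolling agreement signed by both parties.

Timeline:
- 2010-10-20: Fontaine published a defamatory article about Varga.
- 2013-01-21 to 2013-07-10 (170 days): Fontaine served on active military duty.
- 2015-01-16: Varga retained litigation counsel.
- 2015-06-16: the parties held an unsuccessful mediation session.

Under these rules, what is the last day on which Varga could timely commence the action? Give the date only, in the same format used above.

2016-04-07

The limitation period began to run on 2010-10-20.
5 years from 2010-10-20 is 2015-10-20.
The period was tolled for 170 days by the defendant's active military service (2013-01-21 to 2013-07-10), pushing the deadline to 2016-04-07.
The other events in the timeline have no effect on the limitation period under the stated rules.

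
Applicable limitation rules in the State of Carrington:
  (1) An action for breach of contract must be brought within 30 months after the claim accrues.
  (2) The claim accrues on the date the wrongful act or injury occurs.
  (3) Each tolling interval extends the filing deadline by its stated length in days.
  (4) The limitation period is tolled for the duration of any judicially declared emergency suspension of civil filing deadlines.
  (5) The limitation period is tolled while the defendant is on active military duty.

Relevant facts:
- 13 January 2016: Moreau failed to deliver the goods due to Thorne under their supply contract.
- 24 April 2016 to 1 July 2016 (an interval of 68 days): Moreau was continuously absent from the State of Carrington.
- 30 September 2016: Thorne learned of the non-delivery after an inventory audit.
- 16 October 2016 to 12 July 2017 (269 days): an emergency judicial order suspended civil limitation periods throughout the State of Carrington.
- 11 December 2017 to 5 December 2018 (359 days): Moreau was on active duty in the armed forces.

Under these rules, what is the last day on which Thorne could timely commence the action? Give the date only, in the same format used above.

1 April 2020

Accrual is governed by the date of the act, so the period began to run on 13 January 2016; the later discovery on 30 September 2016 is irrelevant under the stated rule.
Adding the 30 months base period to 13 January 2016 gives a deadline of 13 July 2018, before any tolling.
The period was tolled for 269 days by the emergency suspension of filing deadlines (16 October 2016 to 12 July 2017), pushing the deadline to 8 April 2019.
The period was tolled for 359 days by the defendant's active military service (11 December 2017 to 5 December 2018), pushing the deadline to 1 April 2020.
No stated provision tolls the period for the defendant's absence, so the interval from 24 April 2016 to 1 July 2016 has no effect on the deadline.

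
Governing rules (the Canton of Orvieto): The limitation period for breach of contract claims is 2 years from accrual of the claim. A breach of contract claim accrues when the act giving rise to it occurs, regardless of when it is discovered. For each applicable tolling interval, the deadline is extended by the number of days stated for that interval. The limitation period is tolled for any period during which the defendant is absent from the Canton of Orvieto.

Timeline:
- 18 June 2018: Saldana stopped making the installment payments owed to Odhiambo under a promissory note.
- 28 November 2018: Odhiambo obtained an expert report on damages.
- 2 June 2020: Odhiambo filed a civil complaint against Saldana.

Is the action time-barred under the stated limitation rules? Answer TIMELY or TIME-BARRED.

The claim accrued on 18 June 2018, when the wrongful act occurred.
Adding the 2 years base period to 18 June 2018 gives a deadline of 18 June 2020, before any tolling.
None of the other events listed affects the running of the period under the stated rules.
Filing on 2 June 2020 beat the 18 June 2020 deadline — the action is timely.

TIMELY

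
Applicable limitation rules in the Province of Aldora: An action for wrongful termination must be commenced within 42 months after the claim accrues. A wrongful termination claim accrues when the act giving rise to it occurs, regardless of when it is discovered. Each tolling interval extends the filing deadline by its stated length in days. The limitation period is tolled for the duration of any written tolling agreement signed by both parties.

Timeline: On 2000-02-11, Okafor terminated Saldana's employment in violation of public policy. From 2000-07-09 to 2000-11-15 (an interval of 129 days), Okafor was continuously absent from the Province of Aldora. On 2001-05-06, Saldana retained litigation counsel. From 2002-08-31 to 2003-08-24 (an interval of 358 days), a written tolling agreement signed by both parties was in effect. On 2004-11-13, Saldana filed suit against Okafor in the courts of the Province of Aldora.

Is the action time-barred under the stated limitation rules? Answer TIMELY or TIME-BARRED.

The limitation period began to run on 2000-02-11.
The untolled deadline — 42 months after 2000-02-11 — is 2003-08-11.
The period was tolled for 358 days by the written tolling agreement (2002-08-31 to 2003-08-24), pushing the deadline to 2004-08-03.
Although the defendant's absence ran from 2000-07-09 to 2000-11-15, the stated rules do not make that a tolling event, so it is disregarded.
The other events in the timeline have no effect on the limitation period under the stated rules.
The 2004-11-13 filing falls after the 2004-08-03 deadline; the claim is time-barred.

TIME-BARRED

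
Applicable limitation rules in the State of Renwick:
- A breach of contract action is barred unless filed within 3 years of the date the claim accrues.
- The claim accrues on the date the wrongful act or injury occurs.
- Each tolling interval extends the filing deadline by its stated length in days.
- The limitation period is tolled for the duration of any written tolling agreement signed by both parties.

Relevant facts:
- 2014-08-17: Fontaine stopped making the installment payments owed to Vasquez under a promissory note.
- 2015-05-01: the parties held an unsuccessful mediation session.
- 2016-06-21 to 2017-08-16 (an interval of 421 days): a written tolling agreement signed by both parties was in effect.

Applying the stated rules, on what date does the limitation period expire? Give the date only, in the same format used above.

The claim accrued on 2014-08-17, when the wrongful act occurred.
The untolled deadline — 3 years after 2014-08-17 — is 2017-08-17.
The written tolling agreement from 2016-06-21 to 2017-08-16 tolled the period for 421 days, extending the deadline to 2018-10-12.
The other events in the timeline have no effect on the limitation period under the stated rules.

2018-10-12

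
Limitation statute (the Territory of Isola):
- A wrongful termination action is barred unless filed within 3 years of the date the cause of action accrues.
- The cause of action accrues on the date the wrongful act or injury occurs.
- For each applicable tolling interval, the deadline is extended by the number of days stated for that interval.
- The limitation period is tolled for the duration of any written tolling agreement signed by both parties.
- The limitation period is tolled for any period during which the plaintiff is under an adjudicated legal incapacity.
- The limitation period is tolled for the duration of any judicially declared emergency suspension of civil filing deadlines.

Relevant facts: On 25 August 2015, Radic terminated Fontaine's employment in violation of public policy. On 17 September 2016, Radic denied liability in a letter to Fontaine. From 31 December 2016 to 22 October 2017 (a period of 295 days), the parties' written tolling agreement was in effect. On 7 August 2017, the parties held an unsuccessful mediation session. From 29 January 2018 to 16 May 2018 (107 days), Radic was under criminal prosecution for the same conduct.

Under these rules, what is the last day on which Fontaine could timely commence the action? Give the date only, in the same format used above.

16 June 2019

The limitation period began to run on 25 August 2015.
Adding the 3 years base period to 25 August 2015 gives a deadline of 25 August 2018, before any tolling.
The period was tolled for 295 days by the written tolling agreement (31 December 2016 to 22 October 2017), pushing the deadline to 16 June 2019.
The pending criminal prosecution from 29 January 2018 to 16 May 2018 does not toll the period, because no stated rule makes a criminal prosecution a tolling event.
Nothing else in the chronology tolls or restarts the period.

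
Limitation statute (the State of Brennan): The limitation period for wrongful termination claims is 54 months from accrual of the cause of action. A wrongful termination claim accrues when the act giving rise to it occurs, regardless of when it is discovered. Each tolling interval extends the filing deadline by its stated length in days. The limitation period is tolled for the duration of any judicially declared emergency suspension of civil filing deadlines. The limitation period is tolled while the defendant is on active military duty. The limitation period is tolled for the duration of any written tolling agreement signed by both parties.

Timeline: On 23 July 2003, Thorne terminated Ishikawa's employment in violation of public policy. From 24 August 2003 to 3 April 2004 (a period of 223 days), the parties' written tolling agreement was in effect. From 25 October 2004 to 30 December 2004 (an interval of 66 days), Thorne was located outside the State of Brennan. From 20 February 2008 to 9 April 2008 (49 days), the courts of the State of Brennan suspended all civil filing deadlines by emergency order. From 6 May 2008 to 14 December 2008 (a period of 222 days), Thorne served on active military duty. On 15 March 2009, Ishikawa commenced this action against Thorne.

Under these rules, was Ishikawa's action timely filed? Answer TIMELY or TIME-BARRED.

TIMELY

The claim accrued on 23 July 2003, when the wrongful act occurred.
Adding the 54 months base period to 23 July 2003 gives a deadline of 23 January 2008, before any tolling.
The period was tolled for 223 days by the written tolling agreement (24 August 2003 to 3 April 2004), pushing the deadline to 2 September 2008.
The emergency suspension of filing deadlines from 20 February 2008 to 9 April 2008 tolled the period for 49 days, extending the deadline to 21 October 2008.
Because the defendant's active military service ran from 6 May 2008 to 14 December 2008, the deadline is extended by 222 days to 31 May 2009.
No stated provision tolls the period for the defendant's absence, so the interval from 25 October 2004 to 30 December 2004 has no effect on the deadline.
Filing on 15 March 2009 beat the 31 May 2009 deadline — the action is timely.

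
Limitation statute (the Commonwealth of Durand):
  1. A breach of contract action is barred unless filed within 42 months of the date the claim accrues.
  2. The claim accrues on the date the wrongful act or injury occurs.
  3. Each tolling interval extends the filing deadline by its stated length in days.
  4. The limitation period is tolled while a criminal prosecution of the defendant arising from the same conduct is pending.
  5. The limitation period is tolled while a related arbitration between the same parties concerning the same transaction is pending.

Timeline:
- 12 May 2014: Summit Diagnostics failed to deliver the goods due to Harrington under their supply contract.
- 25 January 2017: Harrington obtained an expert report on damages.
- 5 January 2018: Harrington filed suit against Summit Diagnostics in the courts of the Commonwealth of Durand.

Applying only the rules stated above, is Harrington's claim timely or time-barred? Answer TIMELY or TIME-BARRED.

The claim accrued on 12 May 2014, the date of the act.
Adding the 42 months base period to 12 May 2014 gives a deadline of 12 November 2017, before any tolling.
The other events in the timeline have no effect on the limitation period under the stated rules.
Harrington filed on 5 January 2018, after the 12 November 2017 deadline, so the action is time-barred.

TIME-BARRED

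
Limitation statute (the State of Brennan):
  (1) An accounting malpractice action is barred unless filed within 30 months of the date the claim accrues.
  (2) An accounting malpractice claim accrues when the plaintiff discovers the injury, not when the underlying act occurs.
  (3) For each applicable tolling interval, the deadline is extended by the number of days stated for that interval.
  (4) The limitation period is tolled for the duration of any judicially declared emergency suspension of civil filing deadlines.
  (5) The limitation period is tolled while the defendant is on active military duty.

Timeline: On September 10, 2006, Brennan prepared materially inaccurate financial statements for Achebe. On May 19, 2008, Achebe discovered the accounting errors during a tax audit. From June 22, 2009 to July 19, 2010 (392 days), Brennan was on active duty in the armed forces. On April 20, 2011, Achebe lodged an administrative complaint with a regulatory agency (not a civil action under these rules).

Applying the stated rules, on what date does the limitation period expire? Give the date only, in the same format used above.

Under the discovery rule, the claim accrued on May 19, 2008, when Achebe discovered the injury — not on the September 10, 2006 date of the underlying act.
30 months from May 19, 2008 is November 19, 2010.
Because the defendant's active military service ran from June 22, 2009 to July 19, 2010, the deadline is extended by 392 days to December 16, 2011.
The other events in the timeline have no effect on the limitation period under the stated rules.

December 16, 2011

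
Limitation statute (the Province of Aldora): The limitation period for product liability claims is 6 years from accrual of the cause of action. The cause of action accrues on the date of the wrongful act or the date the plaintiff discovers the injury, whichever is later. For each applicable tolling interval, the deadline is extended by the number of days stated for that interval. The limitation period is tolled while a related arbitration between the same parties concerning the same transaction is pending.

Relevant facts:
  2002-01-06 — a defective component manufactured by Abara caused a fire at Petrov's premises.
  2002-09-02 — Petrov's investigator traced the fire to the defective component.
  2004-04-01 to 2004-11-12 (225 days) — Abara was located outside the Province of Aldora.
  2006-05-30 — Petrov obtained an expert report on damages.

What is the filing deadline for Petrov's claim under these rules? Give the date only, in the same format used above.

2008-09-02

The claim accrued on 2002-09-02 — the later of the 2002-01-06 act and the 2002-09-02 discovery.
The untolled deadline — 6 years after 2002-09-02 — is 2008-09-02.
Although the defendant's absence ran from 2004-04-01 to 2004-11-12, the stated rules do not make that a tolling event, so it is disregarded.
None of the other events listed affects the running of the period under the stated rules.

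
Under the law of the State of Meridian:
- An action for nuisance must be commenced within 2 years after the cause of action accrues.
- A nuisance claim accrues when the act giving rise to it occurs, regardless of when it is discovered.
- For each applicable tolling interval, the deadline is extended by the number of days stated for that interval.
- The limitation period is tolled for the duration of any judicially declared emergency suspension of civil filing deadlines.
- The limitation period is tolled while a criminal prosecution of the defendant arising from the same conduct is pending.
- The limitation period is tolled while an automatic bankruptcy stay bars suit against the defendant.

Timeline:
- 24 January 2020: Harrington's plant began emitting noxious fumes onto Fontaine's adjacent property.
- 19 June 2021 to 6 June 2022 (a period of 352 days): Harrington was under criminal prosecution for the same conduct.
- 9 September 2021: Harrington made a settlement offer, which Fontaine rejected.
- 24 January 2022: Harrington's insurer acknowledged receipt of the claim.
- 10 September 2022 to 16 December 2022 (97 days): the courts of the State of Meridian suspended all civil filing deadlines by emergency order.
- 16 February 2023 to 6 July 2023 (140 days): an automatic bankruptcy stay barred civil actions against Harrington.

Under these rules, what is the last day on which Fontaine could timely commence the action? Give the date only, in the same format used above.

The cause of action accrued on 24 January 2020, the date of the act.
The untolled deadline — 2 years after 24 January 2020 — is 24 January 2022.
The pending criminal prosecution from 19 June 2021 to 6 June 2022 tolled the period for 352 days, extending the deadline to 11 January 2023.
Because the emergency suspension of filing deadlines ran from 10 September 2022 to 16 December 2022, the deadline is extended by 97 days to 18 April 2023.
Because the automatic bankruptcy stay ran from 16 February 2023 to 6 July 2023, the deadline is extended by 140 days to 5 September 2023.
Nothing else in the chronology tolls or restarts the period.

5 September 2023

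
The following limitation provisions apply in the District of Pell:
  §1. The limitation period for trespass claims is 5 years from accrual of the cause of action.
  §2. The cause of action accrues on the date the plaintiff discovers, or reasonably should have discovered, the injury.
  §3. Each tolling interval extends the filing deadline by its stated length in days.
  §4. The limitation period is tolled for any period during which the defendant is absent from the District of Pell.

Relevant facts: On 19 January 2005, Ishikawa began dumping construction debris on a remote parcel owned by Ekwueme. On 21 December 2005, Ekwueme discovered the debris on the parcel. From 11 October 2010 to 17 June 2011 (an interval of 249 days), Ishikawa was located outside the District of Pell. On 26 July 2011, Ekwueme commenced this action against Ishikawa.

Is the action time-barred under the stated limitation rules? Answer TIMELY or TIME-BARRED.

TIMELY

The claim did not accrue until Ekwueme discovered the injury on 21 December 2005; the 19 January 2005 act date does not start the clock under the stated rule.
Adding the 5 years base period to 21 December 2005 gives a deadline of 21 December 2010, before any tolling.
The defendant's absence from the jurisdiction from 11 October 2010 to 17 June 2011 tolled the period for 249 days, extending the deadline to 27 August 2011.
Ekwueme filed on 26 July 2011, before the 27 August 2011 deadline, so the action is timely.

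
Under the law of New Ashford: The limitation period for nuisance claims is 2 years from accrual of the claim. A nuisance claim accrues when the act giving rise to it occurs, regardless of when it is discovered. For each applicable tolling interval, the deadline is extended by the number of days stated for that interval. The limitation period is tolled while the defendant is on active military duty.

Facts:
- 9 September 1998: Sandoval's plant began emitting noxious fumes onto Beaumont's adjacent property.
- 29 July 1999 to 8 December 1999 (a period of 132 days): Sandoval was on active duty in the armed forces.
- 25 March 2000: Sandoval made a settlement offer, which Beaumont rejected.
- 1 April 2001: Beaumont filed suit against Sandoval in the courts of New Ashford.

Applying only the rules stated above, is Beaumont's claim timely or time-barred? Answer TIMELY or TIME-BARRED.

The claim accrued on 9 September 1998, the date of the act.
Adding the 2 years base period to 9 September 1998 gives a deadline of 9 September 2000, before any tolling.
The period was tolled for 132 days by the defendant's active military service (29 July 1999 to 8 December 1999), pushing the deadline to 19 January 2001.
The other events in the timeline have no effect on the limitation period under the stated rules.
Beaumont filed on 1 April 2001, after the 19 January 2001 deadline, so the action is time-barred.

TIME-BARRED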